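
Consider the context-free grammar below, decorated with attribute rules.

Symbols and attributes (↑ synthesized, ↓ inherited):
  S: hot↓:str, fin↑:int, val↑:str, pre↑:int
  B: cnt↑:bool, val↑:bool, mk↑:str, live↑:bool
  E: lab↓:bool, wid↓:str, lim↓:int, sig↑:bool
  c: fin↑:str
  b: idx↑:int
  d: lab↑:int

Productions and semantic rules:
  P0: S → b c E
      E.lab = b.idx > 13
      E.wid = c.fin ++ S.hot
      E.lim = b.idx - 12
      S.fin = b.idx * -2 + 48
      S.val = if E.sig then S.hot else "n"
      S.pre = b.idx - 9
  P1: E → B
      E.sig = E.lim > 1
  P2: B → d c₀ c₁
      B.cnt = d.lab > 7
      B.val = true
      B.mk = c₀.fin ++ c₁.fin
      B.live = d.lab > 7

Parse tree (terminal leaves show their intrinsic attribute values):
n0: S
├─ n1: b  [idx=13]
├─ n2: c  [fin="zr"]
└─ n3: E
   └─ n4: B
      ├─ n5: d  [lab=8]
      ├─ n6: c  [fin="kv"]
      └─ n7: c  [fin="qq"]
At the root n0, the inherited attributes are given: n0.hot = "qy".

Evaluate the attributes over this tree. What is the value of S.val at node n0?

1. n0.hot = "qy"  [given at root]
2. n1.idx = 13  [terminal]
3. n2.fin = "zr"  [terminal]
4. n3.lab = false  [b.idx > 13]
5. n3.wid = "zrqy"  [c.fin ++ S.hot]
6. n3.lim = 1  [b.idx - 12]
7. n5.lab = 8  [terminal]
8. n6.fin = "kv"  [terminal]
9. n7.fin = "qq"  [terminal]
10. n4.cnt = true  [d.lab > 7]
11. n4.val = true  [true]
12. n4.mk = "kvqq"  [c₀.fin ++ c₁.fin]
13. n4.live = true  [d.lab > 7]
14. n3.sig = false  [E.lim > 1]
15. n0.fin = 22  [b.idx * -2 + 48]
16. n0.val = "n"  [if E.sig then S.hot else "n"]
17. n0.pre = 4  [b.idx - 9]

"n"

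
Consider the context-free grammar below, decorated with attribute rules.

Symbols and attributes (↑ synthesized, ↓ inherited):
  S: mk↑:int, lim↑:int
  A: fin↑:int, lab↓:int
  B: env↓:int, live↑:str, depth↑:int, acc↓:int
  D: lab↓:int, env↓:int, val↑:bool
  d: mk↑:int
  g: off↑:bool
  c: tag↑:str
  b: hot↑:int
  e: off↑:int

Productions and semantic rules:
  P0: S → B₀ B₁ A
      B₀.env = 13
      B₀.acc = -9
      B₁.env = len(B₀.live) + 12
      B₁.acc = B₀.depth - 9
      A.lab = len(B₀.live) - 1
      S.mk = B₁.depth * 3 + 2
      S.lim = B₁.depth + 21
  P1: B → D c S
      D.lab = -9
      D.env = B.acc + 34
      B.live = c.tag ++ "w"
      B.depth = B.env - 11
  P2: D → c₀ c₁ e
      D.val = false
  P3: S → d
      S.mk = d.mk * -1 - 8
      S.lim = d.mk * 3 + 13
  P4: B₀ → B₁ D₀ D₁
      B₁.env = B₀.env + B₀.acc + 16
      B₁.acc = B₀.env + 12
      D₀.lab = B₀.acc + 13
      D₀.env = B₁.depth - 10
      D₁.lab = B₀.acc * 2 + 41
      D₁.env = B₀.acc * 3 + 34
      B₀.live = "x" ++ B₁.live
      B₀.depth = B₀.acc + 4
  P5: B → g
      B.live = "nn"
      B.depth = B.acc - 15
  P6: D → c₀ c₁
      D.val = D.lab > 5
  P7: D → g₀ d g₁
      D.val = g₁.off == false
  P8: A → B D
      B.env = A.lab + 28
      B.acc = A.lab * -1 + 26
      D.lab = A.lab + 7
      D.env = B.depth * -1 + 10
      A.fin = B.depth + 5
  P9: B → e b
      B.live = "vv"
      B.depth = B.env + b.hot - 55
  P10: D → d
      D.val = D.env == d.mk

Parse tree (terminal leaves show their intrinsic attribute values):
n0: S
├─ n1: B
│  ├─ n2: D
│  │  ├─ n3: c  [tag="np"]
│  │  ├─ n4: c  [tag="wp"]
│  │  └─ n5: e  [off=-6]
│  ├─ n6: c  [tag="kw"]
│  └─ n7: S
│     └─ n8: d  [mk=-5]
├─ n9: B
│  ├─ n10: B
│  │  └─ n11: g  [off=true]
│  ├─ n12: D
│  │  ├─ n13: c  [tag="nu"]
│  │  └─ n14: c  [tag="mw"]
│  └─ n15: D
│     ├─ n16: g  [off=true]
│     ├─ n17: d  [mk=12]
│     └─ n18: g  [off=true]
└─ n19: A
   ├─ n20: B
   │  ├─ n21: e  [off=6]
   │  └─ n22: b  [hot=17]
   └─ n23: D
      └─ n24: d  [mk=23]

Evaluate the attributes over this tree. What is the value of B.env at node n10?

24

1. n1.env = 13  [13]
2. n1.acc = -9  [-9]
3. n2.lab = -9  [-9]
4. n2.env = 25  [B.acc + 34]
5. n3.tag = "np"  [terminal]
6. n4.tag = "wp"  [terminal]
7. n5.off = -6  [terminal]
8. n2.val = false  [false]
9. n6.tag = "kw"  [terminal]
10. n8.mk = -5  [terminal]
11. n7.mk = -3  [d.mk * -1 - 8]
12. n7.lim = -2  [d.mk * 3 + 13]
13. n1.live = "kww"  [c.tag ++ "w"]
14. n1.depth = 2  [B.env - 11]
15. n9.env = 15  [len(B₀.live) + 12]
16. n9.acc = -7  [B₀.depth - 9]
17. n10.env = 24  [B₀.env + B₀.acc + 16]
18. n10.acc = 27  [B₀.env + 12]
19. n11.off = true  [terminal]
20. n10.live = "nn"  ["nn"]
21. n10.depth = 12  [B.acc - 15]
22. n12.lab = 6  [B₀.acc + 13]
23. n12.env = 2  [B₁.depth - 10]
24. n13.tag = "nu"  [terminal]
25. n14.tag = "mw"  [terminal]
26. n12.val = true  [D.lab > 5]
27. n15.lab = 27  [B₀.acc * 2 + 41]
28. n15.env = 13  [B₀.acc * 3 + 34]
29. n16.off = true  [terminal]
30. n17.mk = 12  [terminal]
31. n18.off = true  [terminal]
32. n15.val = false  [g₁.off == false]
33. n9.live = "xnn"  ["x" ++ B₁.live]
34. n9.depth = -3  [B₀.acc + 4]
35. n19.lab = 2  [len(B₀.live) - 1]
36. n20.env = 30  [A.lab + 28]
37. n20.acc = 24  [A.lab * -1 + 26]
38. n21.off = 6  [terminal]
39. n22.hot = 17  [terminal]
40. n20.live = "vv"  ["vv"]
41. n20.depth = -8  [B.env + b.hot - 55]
42. n23.lab = 9  [A.lab + 7]
43. n23.env = 18  [B.depth * -1 + 10]
44. n24.mk = 23  [terminal]
45. n23.val = false  [D.env == d.mk]
46. n19.fin = -3  [B.depth + 5]
47. n0.mk = -7  [B₁.depth * 3 + 2]
48. n0.lim = 18  [B₁.depth + 21]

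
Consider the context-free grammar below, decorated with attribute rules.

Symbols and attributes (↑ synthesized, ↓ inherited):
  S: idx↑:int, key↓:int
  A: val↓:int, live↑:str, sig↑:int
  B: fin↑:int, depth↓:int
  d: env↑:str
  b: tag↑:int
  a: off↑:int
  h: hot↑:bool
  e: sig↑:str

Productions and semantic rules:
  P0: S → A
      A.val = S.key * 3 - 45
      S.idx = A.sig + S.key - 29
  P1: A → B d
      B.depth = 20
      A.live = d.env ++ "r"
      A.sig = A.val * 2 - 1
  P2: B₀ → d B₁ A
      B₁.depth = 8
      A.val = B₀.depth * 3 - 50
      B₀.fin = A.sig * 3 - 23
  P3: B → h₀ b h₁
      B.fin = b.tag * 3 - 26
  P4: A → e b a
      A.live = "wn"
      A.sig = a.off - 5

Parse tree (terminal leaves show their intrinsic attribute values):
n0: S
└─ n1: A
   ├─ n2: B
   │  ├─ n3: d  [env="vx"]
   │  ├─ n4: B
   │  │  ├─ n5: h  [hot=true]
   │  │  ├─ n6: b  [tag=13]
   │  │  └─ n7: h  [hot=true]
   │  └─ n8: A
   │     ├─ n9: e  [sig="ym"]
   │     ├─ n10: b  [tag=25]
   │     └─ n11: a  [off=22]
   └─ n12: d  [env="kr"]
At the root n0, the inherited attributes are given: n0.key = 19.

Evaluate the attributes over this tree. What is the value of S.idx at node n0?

13

1. n0.key = 19  [given at root]
2. n1.val = 12  [S.key * 3 - 45]
3. n2.depth = 20  [20]
4. n3.env = "vx"  [terminal]
5. n4.depth = 8  [8]
6. n5.hot = true  [terminal]
7. n6.tag = 13  [terminal]
8. n7.hot = true  [terminal]
9. n4.fin = 13  [b.tag * 3 - 26]
10. n8.val = 10  [B₀.depth * 3 - 50]
11. n9.sig = "ym"  [terminal]
12. n10.tag = 25  [terminal]
13. n11.off = 22  [terminal]
14. n8.live = "wn"  ["wn"]
15. n8.sig = 17  [a.off - 5]
16. n2.fin = 28  [A.sig * 3 - 23]
17. n12.env = "kr"  [terminal]
18. n1.live = "krr"  [d.env ++ "r"]
19. n1.sig = 23  [A.val * 2 - 1]
20. n0.idx = 13  [A.sig + S.key - 29]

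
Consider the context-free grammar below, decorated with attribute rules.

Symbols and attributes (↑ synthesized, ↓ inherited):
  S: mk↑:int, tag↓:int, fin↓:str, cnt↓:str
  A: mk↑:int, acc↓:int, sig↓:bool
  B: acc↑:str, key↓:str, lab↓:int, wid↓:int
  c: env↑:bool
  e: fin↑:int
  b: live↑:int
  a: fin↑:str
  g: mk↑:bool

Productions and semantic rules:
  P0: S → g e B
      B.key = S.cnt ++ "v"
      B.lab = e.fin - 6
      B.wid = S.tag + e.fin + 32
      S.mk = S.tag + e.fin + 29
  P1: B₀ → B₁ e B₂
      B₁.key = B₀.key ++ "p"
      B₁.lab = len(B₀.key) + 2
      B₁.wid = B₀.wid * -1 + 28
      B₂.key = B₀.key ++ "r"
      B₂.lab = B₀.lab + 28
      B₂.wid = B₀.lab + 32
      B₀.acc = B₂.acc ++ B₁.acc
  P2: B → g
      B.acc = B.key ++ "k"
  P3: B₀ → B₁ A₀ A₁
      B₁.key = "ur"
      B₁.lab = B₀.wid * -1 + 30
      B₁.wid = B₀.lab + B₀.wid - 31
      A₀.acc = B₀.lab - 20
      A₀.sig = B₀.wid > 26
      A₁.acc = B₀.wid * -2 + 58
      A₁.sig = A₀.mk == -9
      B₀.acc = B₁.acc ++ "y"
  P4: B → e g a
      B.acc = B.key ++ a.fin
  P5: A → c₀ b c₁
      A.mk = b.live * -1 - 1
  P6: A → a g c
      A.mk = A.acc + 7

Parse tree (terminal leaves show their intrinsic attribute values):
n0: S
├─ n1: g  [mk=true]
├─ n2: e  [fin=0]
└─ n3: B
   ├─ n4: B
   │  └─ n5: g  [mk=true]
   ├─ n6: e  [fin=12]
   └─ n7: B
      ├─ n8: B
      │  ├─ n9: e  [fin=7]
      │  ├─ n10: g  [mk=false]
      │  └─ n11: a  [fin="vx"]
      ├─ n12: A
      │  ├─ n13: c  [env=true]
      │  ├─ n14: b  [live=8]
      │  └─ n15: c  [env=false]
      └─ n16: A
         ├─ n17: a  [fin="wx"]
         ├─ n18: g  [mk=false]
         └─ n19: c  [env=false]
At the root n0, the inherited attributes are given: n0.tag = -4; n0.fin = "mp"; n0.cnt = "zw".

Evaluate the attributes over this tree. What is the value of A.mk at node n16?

1. n0.tag = -4  [given at root]
2. n0.fin = "mp"  [given at root]
3. n0.cnt = "zw"  [given at root]
4. n1.mk = true  [terminal]
5. n2.fin = 0  [terminal]
6. n3.key = "zwv"  [S.cnt ++ "v"]
7. n3.lab = -6  [e.fin - 6]
8. n3.wid = 28  [S.tag + e.fin + 32]
9. n4.key = "zwvp"  [B₀.key ++ "p"]
10. n4.lab = 5  [len(B₀.key) + 2]
11. n4.wid = 0  [B₀.wid * -1 + 28]
12. n5.mk = true  [terminal]
13. n4.acc = "zwvpk"  [B.key ++ "k"]
14. n6.fin = 12  [terminal]
15. n7.key = "zwvr"  [B₀.key ++ "r"]
16. n7.lab = 22  [B₀.lab + 28]
17. n7.wid = 26  [B₀.lab + 32]
18. n8.key = "ur"  ["ur"]
19. n8.lab = 4  [B₀.wid * -1 + 30]
20. n8.wid = 17  [B₀.lab + B₀.wid - 31]
21. n9.fin = 7  [terminal]
22. n10.mk = false  [terminal]
23. n11.fin = "vx"  [terminal]
24. n8.acc = "urvx"  [B.key ++ a.fin]
25. n12.acc = 2  [B₀.lab - 20]
26. n12.sig = false  [B₀.wid > 26]
27. n13.env = true  [terminal]
28. n14.live = 8  [terminal]
29. n15.env = false  [terminal]
30. n12.mk = -9  [b.live * -1 - 1]
31. n16.acc = 6  [B₀.wid * -2 + 58]
32. n16.sig = true  [A₀.mk == -9]
33. n17.fin = "wx"  [terminal]
34. n18.mk = false  [terminal]
35. n19.env = false  [terminal]
36. n16.mk = 13  [A.acc + 7]
37. n7.acc = "urvxy"  [B₁.acc ++ "y"]
38. n3.acc = "urvxyzwvpk"  [B₂.acc ++ B₁.acc]
39. n0.mk = 25  [S.tag + e.fin + 29]

13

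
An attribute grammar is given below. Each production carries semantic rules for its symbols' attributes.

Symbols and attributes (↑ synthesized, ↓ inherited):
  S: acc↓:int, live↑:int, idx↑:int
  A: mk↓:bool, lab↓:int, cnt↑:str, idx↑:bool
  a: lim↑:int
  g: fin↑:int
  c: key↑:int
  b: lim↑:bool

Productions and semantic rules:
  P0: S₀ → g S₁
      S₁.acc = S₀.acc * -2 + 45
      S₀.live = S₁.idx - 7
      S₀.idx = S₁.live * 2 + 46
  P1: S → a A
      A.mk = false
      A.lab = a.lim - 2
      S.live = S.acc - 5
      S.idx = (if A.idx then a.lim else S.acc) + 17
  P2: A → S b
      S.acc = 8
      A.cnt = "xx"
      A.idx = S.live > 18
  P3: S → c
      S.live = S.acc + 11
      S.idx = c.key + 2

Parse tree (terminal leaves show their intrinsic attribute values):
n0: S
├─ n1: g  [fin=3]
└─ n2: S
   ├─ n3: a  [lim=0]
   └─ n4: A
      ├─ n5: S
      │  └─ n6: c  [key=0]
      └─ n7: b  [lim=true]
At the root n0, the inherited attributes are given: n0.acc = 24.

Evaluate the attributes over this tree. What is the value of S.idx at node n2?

1. n0.acc = 24  [given at root]
2. n1.fin = 3  [terminal]
3. n2.acc = -3  [S₀.acc * -2 + 45]
4. n3.lim = 0  [terminal]
5. n4.mk = false  [false]
6. n4.lab = -2  [a.lim - 2]
7. n5.acc = 8  [8]
8. n6.key = 0  [terminal]
9. n5.live = 19  [S.acc + 11]
10. n5.idx = 2  [c.key + 2]
11. n7.lim = true  [terminal]
12. n4.cnt = "xx"  ["xx"]
13. n4.idx = true  [S.live > 18]
14. n2.live = -8  [S.acc - 5]
15. n2.idx = 17  [(if A.idx then a.lim else S.acc) + 17]
16. n0.live = 10  [S₁.idx - 7]
17. n0.idx = 30  [S₁.live * 2 + 46]

17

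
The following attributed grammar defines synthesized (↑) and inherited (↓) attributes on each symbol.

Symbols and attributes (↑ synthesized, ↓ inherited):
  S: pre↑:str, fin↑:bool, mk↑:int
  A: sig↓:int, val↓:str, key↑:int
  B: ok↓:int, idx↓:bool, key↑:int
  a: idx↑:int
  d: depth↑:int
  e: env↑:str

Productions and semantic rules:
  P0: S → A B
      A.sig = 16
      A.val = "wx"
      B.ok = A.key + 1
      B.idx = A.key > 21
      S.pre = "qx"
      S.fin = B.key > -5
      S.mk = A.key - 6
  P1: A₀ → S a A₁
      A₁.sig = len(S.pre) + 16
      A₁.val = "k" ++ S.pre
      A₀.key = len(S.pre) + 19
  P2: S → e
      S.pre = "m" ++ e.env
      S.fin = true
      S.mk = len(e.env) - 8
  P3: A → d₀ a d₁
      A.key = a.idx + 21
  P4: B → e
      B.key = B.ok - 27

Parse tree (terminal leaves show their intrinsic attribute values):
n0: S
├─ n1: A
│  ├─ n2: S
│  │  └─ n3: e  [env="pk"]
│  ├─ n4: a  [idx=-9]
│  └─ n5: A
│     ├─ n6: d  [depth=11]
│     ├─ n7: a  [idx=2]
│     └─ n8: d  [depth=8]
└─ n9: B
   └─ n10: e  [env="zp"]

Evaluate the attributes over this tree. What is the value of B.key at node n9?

1. n1.sig = 16  [16]
2. n1.val = "wx"  ["wx"]
3. n3.env = "pk"  [terminal]
4. n2.pre = "mpk"  ["m" ++ e.env]
5. n2.fin = true  [true]
6. n2.mk = -6  [len(e.env) - 8]
7. n4.idx = -9  [terminal]
8. n5.sig = 19  [len(S.pre) + 16]
9. n5.val = "kmpk"  ["k" ++ S.pre]
10. n6.depth = 11  [terminal]
11. n7.idx = 2  [terminal]
12. n8.depth = 8  [terminal]
13. n5.key = 23  [a.idx + 21]
14. n1.key = 22  [len(S.pre) + 19]
15. n9.ok = 23  [A.key + 1]
16. n9.idx = true  [A.key > 21]
17. n10.env = "zp"  [terminal]
18. n9.key = -4  [B.ok - 27]
19. n0.pre = "qx"  ["qx"]
20. n0.fin = true  [B.key > -5]
21. n0.mk = 16  [A.key - 6]

-4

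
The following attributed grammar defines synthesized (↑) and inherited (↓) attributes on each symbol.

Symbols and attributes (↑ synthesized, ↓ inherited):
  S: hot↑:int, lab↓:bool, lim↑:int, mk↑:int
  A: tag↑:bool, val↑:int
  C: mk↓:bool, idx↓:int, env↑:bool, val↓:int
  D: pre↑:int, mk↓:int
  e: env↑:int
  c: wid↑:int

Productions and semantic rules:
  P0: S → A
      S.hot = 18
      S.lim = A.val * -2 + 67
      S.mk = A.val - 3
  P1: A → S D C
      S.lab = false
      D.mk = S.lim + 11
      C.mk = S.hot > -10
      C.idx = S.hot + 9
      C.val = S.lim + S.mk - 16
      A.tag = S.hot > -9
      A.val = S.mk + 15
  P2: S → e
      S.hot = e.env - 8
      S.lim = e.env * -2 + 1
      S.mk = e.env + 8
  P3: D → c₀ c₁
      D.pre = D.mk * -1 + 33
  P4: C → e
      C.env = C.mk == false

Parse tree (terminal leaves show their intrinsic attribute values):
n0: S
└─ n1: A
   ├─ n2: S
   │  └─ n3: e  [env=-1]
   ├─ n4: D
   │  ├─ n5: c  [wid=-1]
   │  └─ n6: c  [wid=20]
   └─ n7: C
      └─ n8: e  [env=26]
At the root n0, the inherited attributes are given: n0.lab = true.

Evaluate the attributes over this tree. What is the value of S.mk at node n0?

1. n0.lab = true  [given at root]
2. n2.lab = false  [false]
3. n3.env = -1  [terminal]
4. n2.hot = -9  [e.env - 8]
5. n2.lim = 3  [e.env * -2 + 1]
6. n2.mk = 7  [e.env + 8]
7. n4.mk = 14  [S.lim + 11]
8. n5.wid = -1  [terminal]
9. n6.wid = 20  [terminal]
10. n4.pre = 19  [D.mk * -1 + 33]
11. n7.mk = true  [S.hot > -10]
12. n7.idx = 0  [S.hot + 9]
13. n7.val = -6  [S.lim + S.mk - 16]
14. n8.env = 26  [terminal]
15. n7.env = false  [C.mk == false]
16. n1.tag = false  [S.hot > -9]
17. n1.val = 22  [S.mk + 15]
18. n0.hot = 18  [18]
19. n0.lim = 23  [A.val * -2 + 67]
20. n0.mk = 19  [A.val - 3]

19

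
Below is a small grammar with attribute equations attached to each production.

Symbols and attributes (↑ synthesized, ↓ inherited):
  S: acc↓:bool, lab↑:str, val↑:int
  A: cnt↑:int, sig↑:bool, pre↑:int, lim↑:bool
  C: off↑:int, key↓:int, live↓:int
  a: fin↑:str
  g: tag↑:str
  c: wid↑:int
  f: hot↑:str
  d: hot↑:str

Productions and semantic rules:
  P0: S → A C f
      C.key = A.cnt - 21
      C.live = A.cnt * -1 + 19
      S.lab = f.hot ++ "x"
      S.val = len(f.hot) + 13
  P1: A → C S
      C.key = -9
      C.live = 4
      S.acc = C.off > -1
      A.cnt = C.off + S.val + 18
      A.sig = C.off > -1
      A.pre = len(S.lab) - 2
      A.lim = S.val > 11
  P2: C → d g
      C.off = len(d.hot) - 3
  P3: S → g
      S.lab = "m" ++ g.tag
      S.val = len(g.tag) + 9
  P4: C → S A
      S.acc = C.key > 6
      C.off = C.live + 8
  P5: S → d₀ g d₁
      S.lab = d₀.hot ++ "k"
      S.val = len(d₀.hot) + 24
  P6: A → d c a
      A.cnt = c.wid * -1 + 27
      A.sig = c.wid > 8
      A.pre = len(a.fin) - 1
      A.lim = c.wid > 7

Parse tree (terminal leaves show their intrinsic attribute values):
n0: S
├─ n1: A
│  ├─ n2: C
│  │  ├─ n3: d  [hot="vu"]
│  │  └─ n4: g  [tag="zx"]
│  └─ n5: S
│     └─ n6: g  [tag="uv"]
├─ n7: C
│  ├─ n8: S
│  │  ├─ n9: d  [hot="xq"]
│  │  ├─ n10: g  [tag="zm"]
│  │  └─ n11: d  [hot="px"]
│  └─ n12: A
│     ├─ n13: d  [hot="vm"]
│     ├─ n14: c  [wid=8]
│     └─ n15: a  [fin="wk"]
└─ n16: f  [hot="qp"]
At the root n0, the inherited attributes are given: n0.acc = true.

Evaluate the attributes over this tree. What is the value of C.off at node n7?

1. n0.acc = true  [given at root]
2. n2.key = -9  [-9]
3. n2.live = 4  [4]
4. n3.hot = "vu"  [terminal]
5. n4.tag = "zx"  [terminal]
6. n2.off = -1  [len(d.hot) - 3]
7. n5.acc = false  [C.off > -1]
8. n6.tag = "uv"  [terminal]
9. n5.lab = "muv"  ["m" ++ g.tag]
10. n5.val = 11  [len(g.tag) + 9]
11. n1.cnt = 28  [C.off + S.val + 18]
12. n1.sig = false  [C.off > -1]
13. n1.pre = 1  [len(S.lab) - 2]
14. n1.lim = false  [S.val > 11]
15. n7.key = 7  [A.cnt - 21]
16. n7.live = -9  [A.cnt * -1 + 19]
17. n8.acc = true  [C.key > 6]
18. n9.hot = "xq"  [terminal]
19. n10.tag = "zm"  [terminal]
20. n11.hot = "px"  [terminal]
21. n8.lab = "xqk"  [d₀.hot ++ "k"]
22. n8.val = 26  [len(d₀.hot) + 24]
23. n13.hot = "vm"  [terminal]
24. n14.wid = 8  [terminal]
25. n15.fin = "wk"  [terminal]
26. n12.cnt = 19  [c.wid * -1 + 27]
27. n12.sig = false  [c.wid > 8]
28. n12.pre = 1  [len(a.fin) - 1]
29. n12.lim = true  [c.wid > 7]
30. n7.off = -1  [C.live + 8]
31. n16.hot = "qp"  [terminal]
32. n0.lab = "qpx"  [f.hot ++ "x"]
33. n0.val = 15  [len(f.hot) + 13]

-1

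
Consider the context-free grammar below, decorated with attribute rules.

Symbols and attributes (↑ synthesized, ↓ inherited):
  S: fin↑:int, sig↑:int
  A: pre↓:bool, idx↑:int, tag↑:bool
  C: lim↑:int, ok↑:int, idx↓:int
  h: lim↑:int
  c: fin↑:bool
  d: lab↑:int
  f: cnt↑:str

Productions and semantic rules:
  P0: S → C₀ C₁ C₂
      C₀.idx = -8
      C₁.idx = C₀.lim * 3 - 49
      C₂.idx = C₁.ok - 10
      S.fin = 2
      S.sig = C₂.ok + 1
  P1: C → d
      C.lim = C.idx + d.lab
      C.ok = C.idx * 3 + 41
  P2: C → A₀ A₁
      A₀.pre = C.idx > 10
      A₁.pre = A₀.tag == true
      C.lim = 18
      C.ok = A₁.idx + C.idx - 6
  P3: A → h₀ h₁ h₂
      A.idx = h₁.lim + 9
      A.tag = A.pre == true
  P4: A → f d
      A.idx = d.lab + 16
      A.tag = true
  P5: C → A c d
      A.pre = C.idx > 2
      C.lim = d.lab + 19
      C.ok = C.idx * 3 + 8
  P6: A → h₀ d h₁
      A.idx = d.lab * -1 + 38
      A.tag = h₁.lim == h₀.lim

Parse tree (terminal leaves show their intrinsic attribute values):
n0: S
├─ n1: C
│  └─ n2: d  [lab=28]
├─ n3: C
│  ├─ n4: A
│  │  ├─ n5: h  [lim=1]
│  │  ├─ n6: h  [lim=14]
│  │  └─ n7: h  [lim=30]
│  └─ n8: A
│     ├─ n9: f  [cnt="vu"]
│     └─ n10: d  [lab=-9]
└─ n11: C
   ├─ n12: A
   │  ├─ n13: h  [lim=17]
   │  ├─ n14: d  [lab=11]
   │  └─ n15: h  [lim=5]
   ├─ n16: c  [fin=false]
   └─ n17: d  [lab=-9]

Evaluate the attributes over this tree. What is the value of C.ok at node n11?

1. n1.idx = -8  [-8]
2. n2.lab = 28  [terminal]
3. n1.lim = 20  [C.idx + d.lab]
4. n1.ok = 17  [C.idx * 3 + 41]
5. n3.idx = 11  [C₀.lim * 3 - 49]
6. n4.pre = true  [C.idx > 10]
7. n5.lim = 1  [terminal]
8. n6.lim = 14  [terminal]
9. n7.lim = 30  [terminal]
10. n4.idx = 23  [h₁.lim + 9]
11. n4.tag = true  [A.pre == true]
12. n8.pre = true  [A₀.tag == true]
13. n9.cnt = "vu"  [terminal]
14. n10.lab = -9  [terminal]
15. n8.idx = 7  [d.lab + 16]
16. n8.tag = true  [true]
17. n3.lim = 18  [18]
18. n3.ok = 12  [A₁.idx + C.idx - 6]
19. n11.idx = 2  [C₁.ok - 10]
20. n12.pre = false  [C.idx > 2]
21. n13.lim = 17  [terminal]
22. n14.lab = 11  [terminal]
23. n15.lim = 5  [terminal]
24. n12.idx = 27  [d.lab * -1 + 38]
25. n12.tag = false  [h₁.lim == h₀.lim]
26. n16.fin = false  [terminal]
27. n17.lab = -9  [terminal]
28. n11.lim = 10  [d.lab + 19]
29. n11.ok = 14  [C.idx * 3 + 8]
30. n0.fin = 2  [2]
31. n0.sig = 15  [C₂.ok + 1]

14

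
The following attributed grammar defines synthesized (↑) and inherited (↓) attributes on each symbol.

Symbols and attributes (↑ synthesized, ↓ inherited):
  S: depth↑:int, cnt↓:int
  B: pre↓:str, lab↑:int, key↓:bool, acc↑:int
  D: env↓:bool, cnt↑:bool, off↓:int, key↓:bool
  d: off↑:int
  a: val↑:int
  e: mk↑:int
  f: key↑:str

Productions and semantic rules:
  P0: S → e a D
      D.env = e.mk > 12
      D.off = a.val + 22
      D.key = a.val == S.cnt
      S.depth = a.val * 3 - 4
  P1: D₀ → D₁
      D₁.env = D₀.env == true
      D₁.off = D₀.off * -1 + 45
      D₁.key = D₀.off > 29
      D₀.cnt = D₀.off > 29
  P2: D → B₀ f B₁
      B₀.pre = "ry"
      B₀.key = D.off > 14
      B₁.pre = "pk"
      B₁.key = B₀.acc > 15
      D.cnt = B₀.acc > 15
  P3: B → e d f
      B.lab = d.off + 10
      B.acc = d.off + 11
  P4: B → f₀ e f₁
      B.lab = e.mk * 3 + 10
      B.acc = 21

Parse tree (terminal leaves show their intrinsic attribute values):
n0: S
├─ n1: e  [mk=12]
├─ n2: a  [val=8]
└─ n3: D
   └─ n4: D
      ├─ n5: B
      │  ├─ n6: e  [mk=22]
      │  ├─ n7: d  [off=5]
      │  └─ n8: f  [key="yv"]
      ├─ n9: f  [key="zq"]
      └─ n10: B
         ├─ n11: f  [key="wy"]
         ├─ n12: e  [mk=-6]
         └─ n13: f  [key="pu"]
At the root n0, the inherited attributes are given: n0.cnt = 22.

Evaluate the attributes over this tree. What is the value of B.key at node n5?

1. n0.cnt = 22  [given at root]
2. n1.mk = 12  [terminal]
3. n2.val = 8  [terminal]
4. n3.env = false  [e.mk > 12]
5. n3.off = 30  [a.val + 22]
6. n3.key = false  [a.val == S.cnt]
7. n4.env = false  [D₀.env == true]
8. n4.off = 15  [D₀.off * -1 + 45]
9. n4.key = true  [D₀.off > 29]
10. n5.pre = "ry"  ["ry"]
11. n5.key = true  [D.off > 14]
12. n6.mk = 22  [terminal]
13. n7.off = 5  [terminal]
14. n8.key = "yv"  [terminal]
15. n5.lab = 15  [d.off + 10]
16. n5.acc = 16  [d.off + 11]
17. n9.key = "zq"  [terminal]
18. n10.pre = "pk"  ["pk"]
19. n10.key = true  [B₀.acc > 15]
20. n11.key = "wy"  [terminal]
21. n12.mk = -6  [terminal]
22. n13.key = "pu"  [terminal]
23. n10.lab = -8  [e.mk * 3 + 10]
24. n10.acc = 21  [21]
25. n4.cnt = true  [B₀.acc > 15]
26. n3.cnt = true  [D₀.off > 29]
27. n0.depth = 20  [a.val * 3 - 4]

true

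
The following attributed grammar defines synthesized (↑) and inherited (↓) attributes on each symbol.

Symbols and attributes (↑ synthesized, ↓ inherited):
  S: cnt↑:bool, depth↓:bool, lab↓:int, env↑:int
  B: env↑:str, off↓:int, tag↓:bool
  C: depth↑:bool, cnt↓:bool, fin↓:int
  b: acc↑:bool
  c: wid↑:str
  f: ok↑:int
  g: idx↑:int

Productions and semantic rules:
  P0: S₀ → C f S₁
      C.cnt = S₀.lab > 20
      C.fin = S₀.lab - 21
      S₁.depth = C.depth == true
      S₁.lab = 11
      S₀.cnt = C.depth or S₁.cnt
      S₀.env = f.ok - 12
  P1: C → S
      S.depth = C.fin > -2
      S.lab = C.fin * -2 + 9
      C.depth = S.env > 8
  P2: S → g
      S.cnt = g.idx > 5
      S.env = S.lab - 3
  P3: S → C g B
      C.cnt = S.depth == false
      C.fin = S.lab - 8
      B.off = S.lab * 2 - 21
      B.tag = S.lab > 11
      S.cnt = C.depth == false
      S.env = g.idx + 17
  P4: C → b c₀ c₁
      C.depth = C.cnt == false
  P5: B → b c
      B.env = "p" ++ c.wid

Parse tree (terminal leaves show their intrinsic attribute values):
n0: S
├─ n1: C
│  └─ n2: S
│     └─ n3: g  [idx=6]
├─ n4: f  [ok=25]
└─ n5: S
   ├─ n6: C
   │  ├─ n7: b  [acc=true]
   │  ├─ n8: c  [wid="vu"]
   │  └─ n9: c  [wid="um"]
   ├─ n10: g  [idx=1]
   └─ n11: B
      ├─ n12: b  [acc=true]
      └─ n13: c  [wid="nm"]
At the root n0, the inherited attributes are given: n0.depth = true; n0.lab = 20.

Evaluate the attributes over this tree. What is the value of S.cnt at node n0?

true

1. n0.depth = true  [given at root]
2. n0.lab = 20  [given at root]
3. n1.cnt = false  [S₀.lab > 20]
4. n1.fin = -1  [S₀.lab - 21]
5. n2.depth = true  [C.fin > -2]
6. n2.lab = 11  [C.fin * -2 + 9]
7. n3.idx = 6  [terminal]
8. n2.cnt = true  [g.idx > 5]
9. n2.env = 8  [S.lab - 3]
10. n1.depth = false  [S.env > 8]
11. n4.ok = 25  [terminal]
12. n5.depth = false  [C.depth == true]
13. n5.lab = 11  [11]
14. n6.cnt = true  [S.depth == false]
15. n6.fin = 3  [S.lab - 8]
16. n7.acc = true  [terminal]
17. n8.wid = "vu"  [terminal]
18. n9.wid = "um"  [terminal]
19. n6.depth = false  [C.cnt == false]
20. n10.idx = 1  [terminal]
21. n11.off = 1  [S.lab * 2 - 21]
22. n11.tag = false  [S.lab > 11]
23. n12.acc = true  [terminal]
24. n13.wid = "nm"  [terminal]
25. n11.env = "pnm"  ["p" ++ c.wid]
26. n5.cnt = true  [C.depth == false]
27. n5.env = 18  [g.idx + 17]
28. n0.cnt = true  [C.depth or S₁.cnt]
29. n0.env = 13  [f.ok - 12]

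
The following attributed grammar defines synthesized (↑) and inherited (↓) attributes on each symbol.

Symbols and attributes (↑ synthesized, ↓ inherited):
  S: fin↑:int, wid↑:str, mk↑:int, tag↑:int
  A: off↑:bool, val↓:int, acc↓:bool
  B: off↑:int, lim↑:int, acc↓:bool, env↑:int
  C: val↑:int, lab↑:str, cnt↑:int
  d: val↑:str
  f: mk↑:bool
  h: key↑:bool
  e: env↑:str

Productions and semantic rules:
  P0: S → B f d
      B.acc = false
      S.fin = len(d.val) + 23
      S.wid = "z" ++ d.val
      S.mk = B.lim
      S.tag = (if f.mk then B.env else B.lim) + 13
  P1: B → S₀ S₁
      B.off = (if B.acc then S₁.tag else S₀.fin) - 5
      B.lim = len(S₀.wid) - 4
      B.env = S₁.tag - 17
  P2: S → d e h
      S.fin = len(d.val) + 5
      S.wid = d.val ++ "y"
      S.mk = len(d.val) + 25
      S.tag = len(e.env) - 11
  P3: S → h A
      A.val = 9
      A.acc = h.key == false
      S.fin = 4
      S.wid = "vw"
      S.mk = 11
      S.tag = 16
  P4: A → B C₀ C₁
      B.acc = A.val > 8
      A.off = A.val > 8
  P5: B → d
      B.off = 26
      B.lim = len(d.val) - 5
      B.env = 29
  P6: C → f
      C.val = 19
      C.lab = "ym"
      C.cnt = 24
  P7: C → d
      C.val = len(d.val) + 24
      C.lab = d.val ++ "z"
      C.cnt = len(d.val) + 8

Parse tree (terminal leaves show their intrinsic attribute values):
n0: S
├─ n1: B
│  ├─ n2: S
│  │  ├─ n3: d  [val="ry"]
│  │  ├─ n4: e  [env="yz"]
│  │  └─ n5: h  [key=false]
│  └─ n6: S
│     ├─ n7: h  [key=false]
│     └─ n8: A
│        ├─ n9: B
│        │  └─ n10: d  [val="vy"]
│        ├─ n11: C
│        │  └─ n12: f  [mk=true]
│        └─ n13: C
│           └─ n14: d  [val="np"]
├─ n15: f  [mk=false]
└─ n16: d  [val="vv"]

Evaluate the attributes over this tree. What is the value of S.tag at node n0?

1. n1.acc = false  [false]
2. n3.val = "ry"  [terminal]
3. n4.env = "yz"  [terminal]
4. n5.key = false  [terminal]
5. n2.fin = 7  [len(d.val) + 5]
6. n2.wid = "ryy"  [d.val ++ "y"]
7. n2.mk = 27  [len(d.val) + 25]
8. n2.tag = -9  [len(e.env) - 11]
9. n7.key = false  [terminal]
10. n8.val = 9  [9]
11. n8.acc = true  [h.key == false]
12. n9.acc = true  [A.val > 8]
13. n10.val = "vy"  [terminal]
14. n9.off = 26  [26]
15. n9.lim = -3  [len(d.val) - 5]
16. n9.env = 29  [29]
17. n12.mk = true  [terminal]
18. n11.val = 19  [19]
19. n11.lab = "ym"  ["ym"]
20. n11.cnt = 24  [24]
21. n14.val = "np"  [terminal]
22. n13.val = 26  [len(d.val) + 24]
23. n13.lab = "npz"  [d.val ++ "z"]
24. n13.cnt = 10  [len(d.val) + 8]
25. n8.off = true  [A.val > 8]
26. n6.fin = 4  [4]
27. n6.wid = "vw"  ["vw"]
28. n6.mk = 11  [11]
29. n6.tag = 16  [16]
30. n1.off = 2  [(if B.acc then S₁.tag else S₀.fin) - 5]
31. n1.lim = -1  [len(S₀.wid) - 4]
32. n1.env = -1  [S₁.tag - 17]
33. n15.mk = false  [terminal]
34. n16.val = "vv"  [terminal]
35. n0.fin = 25  [len(d.val) + 23]
36. n0.wid = "zvv"  ["z" ++ d.val]
37. n0.mk = -1  [B.lim]
38. n0.tag = 12  [(if f.mk then B.env else B.lim) + 13]

12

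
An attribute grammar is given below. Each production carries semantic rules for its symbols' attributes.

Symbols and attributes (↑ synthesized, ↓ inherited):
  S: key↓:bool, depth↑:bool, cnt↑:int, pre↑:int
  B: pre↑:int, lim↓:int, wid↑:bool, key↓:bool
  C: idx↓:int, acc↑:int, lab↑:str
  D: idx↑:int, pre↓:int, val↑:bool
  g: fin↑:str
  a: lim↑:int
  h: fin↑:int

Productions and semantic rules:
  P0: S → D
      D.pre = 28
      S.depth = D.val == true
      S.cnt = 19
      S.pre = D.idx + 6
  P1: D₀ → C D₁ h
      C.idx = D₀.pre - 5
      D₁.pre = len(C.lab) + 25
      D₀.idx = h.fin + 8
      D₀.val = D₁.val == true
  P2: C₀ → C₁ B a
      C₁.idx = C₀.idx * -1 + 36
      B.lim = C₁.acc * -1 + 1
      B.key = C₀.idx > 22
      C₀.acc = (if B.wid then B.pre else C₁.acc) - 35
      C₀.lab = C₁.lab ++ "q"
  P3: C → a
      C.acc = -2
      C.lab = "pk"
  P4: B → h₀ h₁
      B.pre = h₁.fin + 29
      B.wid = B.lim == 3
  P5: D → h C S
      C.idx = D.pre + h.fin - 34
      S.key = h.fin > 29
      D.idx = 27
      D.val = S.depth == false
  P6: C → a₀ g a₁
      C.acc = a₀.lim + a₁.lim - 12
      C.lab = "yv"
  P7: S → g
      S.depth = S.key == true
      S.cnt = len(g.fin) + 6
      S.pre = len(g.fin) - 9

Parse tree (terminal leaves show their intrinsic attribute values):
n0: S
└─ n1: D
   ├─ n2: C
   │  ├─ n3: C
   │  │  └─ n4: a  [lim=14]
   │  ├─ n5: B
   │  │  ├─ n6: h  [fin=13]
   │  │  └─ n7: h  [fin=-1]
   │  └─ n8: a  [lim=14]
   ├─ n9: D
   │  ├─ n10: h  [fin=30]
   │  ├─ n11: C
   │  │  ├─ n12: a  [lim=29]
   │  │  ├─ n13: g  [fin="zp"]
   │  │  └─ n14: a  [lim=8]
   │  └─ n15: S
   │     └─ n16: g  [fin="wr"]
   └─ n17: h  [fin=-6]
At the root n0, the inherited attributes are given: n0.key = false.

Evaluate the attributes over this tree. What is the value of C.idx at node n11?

1. n0.key = false  [given at root]
2. n1.pre = 28  [28]
3. n2.idx = 23  [D₀.pre - 5]
4. n3.idx = 13  [C₀.idx * -1 + 36]
5. n4.lim = 14  [terminal]
6. n3.acc = -2  [-2]
7. n3.lab = "pk"  ["pk"]
8. n5.lim = 3  [C₁.acc * -1 + 1]
9. n5.key = true  [C₀.idx > 22]
10. n6.fin = 13  [terminal]
11. n7.fin = -1  [terminal]
12. n5.pre = 28  [h₁.fin + 29]
13. n5.wid = true  [B.lim == 3]
14. n8.lim = 14  [terminal]
15. n2.acc = -7  [(if B.wid then B.pre else C₁.acc) - 35]
16. n2.lab = "pkq"  [C₁.lab ++ "q"]
17. n9.pre = 28  [len(C.lab) + 25]
18. n10.fin = 30  [terminal]
19. n11.idx = 24  [D.pre + h.fin - 34]
20. n12.lim = 29  [terminal]
21. n13.fin = "zp"  [terminal]
22. n14.lim = 8  [terminal]
23. n11.acc = 25  [a₀.lim + a₁.lim - 12]
24. n11.lab = "yv"  ["yv"]
25. n15.key = true  [h.fin > 29]
26. n16.fin = "wr"  [terminal]
27. n15.depth = true  [S.key == true]
28. n15.cnt = 8  [len(g.fin) + 6]
29. n15.pre = -7  [len(g.fin) - 9]
30. n9.idx = 27  [27]
31. n9.val = false  [S.depth == false]
32. n17.fin = -6  [terminal]
33. n1.idx = 2  [h.fin + 8]
34. n1.val = false  [D₁.val == true]
35. n0.depth = false  [D.val == true]
36. n0.cnt = 19  [19]
37. n0.pre = 8  [D.idx + 6]

24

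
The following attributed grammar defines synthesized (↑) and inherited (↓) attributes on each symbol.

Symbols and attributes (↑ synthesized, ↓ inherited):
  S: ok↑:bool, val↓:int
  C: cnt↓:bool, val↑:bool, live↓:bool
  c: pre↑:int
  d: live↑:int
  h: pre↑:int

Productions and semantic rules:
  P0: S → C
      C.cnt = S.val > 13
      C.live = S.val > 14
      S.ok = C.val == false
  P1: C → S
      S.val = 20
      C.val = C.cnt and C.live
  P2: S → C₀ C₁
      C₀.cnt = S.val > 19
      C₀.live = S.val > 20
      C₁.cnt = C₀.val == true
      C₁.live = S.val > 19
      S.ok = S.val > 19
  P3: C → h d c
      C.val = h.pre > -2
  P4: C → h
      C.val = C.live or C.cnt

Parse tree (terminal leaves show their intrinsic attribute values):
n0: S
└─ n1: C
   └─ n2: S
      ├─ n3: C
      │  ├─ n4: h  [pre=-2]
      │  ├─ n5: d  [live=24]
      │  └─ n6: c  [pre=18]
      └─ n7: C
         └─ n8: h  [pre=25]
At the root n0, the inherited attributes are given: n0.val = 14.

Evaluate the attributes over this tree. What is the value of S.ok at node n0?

1. n0.val = 14  [given at root]
2. n1.cnt = true  [S.val > 13]
3. n1.live = false  [S.val > 14]
4. n2.val = 20  [20]
5. n3.cnt = true  [S.val > 19]
6. n3.live = false  [S.val > 20]
7. n4.pre = -2  [terminal]
8. n5.live = 24  [terminal]
9. n6.pre = 18  [terminal]
10. n3.val = false  [h.pre > -2]
11. n7.cnt = false  [C₀.val == true]
12. n7.live = true  [S.val > 19]
13. n8.pre = 25  [terminal]
14. n7.val = true  [C.live or C.cnt]
15. n2.ok = true  [S.val > 19]
16. n1.val = false  [C.cnt and C.live]
17. n0.ok = true  [C.val == false]

true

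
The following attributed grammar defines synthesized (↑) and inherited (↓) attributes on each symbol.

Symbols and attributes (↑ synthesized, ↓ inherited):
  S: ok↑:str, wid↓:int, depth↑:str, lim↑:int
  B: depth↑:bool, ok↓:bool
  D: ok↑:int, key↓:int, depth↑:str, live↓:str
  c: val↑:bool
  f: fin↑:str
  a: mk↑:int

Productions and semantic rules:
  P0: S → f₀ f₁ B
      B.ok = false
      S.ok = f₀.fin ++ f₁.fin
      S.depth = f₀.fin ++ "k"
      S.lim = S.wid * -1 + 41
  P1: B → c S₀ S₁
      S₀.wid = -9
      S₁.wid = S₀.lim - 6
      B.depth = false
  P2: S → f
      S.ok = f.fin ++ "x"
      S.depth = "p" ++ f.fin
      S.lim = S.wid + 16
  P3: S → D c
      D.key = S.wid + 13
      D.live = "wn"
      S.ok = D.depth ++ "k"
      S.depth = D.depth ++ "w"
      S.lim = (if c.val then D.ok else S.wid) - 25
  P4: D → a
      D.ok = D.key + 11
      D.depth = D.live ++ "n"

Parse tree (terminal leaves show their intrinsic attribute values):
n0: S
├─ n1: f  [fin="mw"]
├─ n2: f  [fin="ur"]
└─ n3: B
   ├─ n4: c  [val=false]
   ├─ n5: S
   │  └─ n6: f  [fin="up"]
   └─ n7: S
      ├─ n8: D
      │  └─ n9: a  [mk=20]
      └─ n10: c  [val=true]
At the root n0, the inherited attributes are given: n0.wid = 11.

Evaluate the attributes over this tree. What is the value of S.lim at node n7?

1. n0.wid = 11  [given at root]
2. n1.fin = "mw"  [terminal]
3. n2.fin = "ur"  [terminal]
4. n3.ok = false  [false]
5. n4.val = false  [terminal]
6. n5.wid = -9  [-9]
7. n6.fin = "up"  [terminal]
8. n5.ok = "upx"  [f.fin ++ "x"]
9. n5.depth = "pup"  ["p" ++ f.fin]
10. n5.lim = 7  [S.wid + 16]
11. n7.wid = 1  [S₀.lim - 6]
12. n8.key = 14  [S.wid + 13]
13. n8.live = "wn"  ["wn"]
14. n9.mk = 20  [terminal]
15. n8.ok = 25  [D.key + 11]
16. n8.depth = "wnn"  [D.live ++ "n"]
17. n10.val = true  [terminal]
18. n7.ok = "wnnk"  [D.depth ++ "k"]
19. n7.depth = "wnnw"  [D.depth ++ "w"]
20. n7.lim = 0  [(if c.val then D.ok else S.wid) - 25]
21. n3.depth = false  [false]
22. n0.ok = "mwur"  [f₀.fin ++ f₁.fin]
23. n0.depth = "mwk"  [f₀.fin ++ "k"]
24. n0.lim = 30  [S.wid * -1 + 41]

0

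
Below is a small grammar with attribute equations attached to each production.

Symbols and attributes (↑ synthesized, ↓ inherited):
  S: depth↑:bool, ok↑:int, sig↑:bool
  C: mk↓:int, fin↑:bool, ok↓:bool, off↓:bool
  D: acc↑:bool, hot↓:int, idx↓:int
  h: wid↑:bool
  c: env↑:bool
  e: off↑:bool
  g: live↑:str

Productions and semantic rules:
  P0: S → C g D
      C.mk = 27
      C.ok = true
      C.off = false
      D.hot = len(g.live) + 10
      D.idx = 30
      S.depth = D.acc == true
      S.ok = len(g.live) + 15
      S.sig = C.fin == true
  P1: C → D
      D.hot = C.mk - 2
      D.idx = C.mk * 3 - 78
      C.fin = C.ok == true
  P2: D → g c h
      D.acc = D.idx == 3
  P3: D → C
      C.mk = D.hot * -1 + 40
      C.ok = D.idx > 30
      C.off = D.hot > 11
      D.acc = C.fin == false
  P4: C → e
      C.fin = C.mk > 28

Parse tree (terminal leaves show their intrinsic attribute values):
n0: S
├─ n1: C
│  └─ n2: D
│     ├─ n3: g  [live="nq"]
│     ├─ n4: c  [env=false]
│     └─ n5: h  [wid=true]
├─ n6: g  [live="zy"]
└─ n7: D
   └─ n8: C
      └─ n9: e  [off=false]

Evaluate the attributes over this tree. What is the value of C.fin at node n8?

false

1. n1.mk = 27  [27]
2. n1.ok = true  [true]
3. n1.off = false  [false]
4. n2.hot = 25  [C.mk - 2]
5. n2.idx = 3  [C.mk * 3 - 78]
6. n3.live = "nq"  [terminal]
7. n4.env = false  [terminal]
8. n5.wid = true  [terminal]
9. n2.acc = true  [D.idx == 3]
10. n1.fin = true  [C.ok == true]
11. n6.live = "zy"  [terminal]
12. n7.hot = 12  [len(g.live) + 10]
13. n7.idx = 30  [30]
14. n8.mk = 28  [D.hot * -1 + 40]
15. n8.ok = false  [D.idx > 30]
16. n8.off = true  [D.hot > 11]
17. n9.off = false  [terminal]
18. n8.fin = false  [C.mk > 28]
19. n7.acc = true  [C.fin == false]
20. n0.depth = true  [D.acc == true]
21. n0.ok = 17  [len(g.live) + 15]
22. n0.sig = true  [C.fin == true]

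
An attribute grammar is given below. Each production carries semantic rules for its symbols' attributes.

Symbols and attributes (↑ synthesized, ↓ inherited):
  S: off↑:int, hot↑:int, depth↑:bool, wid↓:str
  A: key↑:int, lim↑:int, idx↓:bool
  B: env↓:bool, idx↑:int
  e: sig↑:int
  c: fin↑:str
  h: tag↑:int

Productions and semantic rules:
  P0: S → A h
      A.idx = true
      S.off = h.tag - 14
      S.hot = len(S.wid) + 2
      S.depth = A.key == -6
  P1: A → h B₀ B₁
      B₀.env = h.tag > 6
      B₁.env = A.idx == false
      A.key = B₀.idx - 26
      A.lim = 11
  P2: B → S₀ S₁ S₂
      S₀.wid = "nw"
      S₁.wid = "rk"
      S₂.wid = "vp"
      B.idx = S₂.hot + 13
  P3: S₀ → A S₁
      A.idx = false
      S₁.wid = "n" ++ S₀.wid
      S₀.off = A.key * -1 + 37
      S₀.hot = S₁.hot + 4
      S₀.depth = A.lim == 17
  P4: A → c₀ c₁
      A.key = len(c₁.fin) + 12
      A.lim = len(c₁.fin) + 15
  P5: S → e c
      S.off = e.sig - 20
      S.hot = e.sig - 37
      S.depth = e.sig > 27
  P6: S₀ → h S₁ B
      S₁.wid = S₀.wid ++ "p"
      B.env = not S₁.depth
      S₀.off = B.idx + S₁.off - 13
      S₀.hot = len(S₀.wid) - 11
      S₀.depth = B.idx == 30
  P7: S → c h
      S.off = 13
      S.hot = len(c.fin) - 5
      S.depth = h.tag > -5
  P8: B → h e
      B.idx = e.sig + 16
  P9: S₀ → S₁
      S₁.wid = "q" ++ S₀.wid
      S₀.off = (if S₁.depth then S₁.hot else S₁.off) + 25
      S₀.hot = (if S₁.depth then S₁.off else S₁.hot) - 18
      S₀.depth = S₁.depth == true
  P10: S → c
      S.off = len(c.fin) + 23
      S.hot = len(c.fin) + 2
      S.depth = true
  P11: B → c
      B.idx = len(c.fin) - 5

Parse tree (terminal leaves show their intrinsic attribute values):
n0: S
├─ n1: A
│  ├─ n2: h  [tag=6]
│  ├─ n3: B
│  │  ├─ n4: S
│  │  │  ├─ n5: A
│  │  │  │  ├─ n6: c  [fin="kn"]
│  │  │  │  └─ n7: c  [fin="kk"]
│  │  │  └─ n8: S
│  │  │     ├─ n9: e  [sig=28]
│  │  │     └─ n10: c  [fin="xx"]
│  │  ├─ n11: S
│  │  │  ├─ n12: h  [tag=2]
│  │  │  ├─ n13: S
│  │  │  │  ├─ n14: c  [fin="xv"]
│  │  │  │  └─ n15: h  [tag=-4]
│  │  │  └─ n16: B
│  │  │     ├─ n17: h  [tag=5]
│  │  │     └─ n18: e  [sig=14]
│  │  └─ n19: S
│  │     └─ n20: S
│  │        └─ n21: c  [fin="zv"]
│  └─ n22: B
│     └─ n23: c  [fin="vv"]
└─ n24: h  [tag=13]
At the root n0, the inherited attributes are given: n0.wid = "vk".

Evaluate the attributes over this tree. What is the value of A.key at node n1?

-6

1. n0.wid = "vk"  [given at root]
2. n1.idx = true  [true]
3. n2.tag = 6  [terminal]
4. n3.env = false  [h.tag > 6]
5. n4.wid = "nw"  ["nw"]
6. n5.idx = false  [false]
7. n6.fin = "kn"  [terminal]
8. n7.fin = "kk"  [terminal]
9. n5.key = 14  [len(c₁.fin) + 12]
10. n5.lim = 17  [len(c₁.fin) + 15]
11. n8.wid = "nnw"  ["n" ++ S₀.wid]
12. n9.sig = 28  [terminal]
13. n10.fin = "xx"  [terminal]
14. n8.off = 8  [e.sig - 20]
15. n8.hot = -9  [e.sig - 37]
16. n8.depth = true  [e.sig > 27]
17. n4.off = 23  [A.key * -1 + 37]
18. n4.hot = -5  [S₁.hot + 4]
19. n4.depth = true  [A.lim == 17]
20. n11.wid = "rk"  ["rk"]
21. n12.tag = 2  [terminal]
22. n13.wid = "rkp"  [S₀.wid ++ "p"]
23. n14.fin = "xv"  [terminal]
24. n15.tag = -4  [terminal]
25. n13.off = 13  [13]
26. n13.hot = -3  [len(c.fin) - 5]
27. n13.depth = true  [h.tag > -5]
28. n16.env = false  [not S₁.depth]
29. n17.tag = 5  [terminal]
30. n18.sig = 14  [terminal]
31. n16.idx = 30  [e.sig + 16]
32. n11.off = 30  [B.idx + S₁.off - 13]
33. n11.hot = -9  [len(S₀.wid) - 11]
34. n11.depth = true  [B.idx == 30]
35. n19.wid = "vp"  ["vp"]
36. n20.wid = "qvp"  ["q" ++ S₀.wid]
37. n21.fin = "zv"  [terminal]
38. n20.off = 25  [len(c.fin) + 23]
39. n20.hot = 4  [len(c.fin) + 2]
40. n20.depth = true  [true]
41. n19.off = 29  [(if S₁.depth then S₁.hot else S₁.off) + 25]
42. n19.hot = 7  [(if S₁.depth then S₁.off else S₁.hot) - 18]
43. n19.depth = true  [S₁.depth == true]
44. n3.idx = 20  [S₂.hot + 13]
45. n22.env = false  [A.idx == false]
46. n23.fin = "vv"  [terminal]
47. n22.idx = -3  [len(c.fin) - 5]
48. n1.key = -6  [B₀.idx - 26]
49. n1.lim = 11  [11]
50. n24.tag = 13  [terminal]
51. n0.off = -1  [h.tag - 14]
52. n0.hot = 4  [len(S.wid) + 2]
53. n0.depth = true  [A.key == -6]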